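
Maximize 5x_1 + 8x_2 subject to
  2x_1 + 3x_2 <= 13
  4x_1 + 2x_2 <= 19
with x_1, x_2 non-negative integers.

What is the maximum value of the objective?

34

Relaxing integrality, the LP optimum is 34.67 at (x_1,x_2) = (0, 4.33), which is not an integer point.
(x_1,x_2)=(2,3): 2·2+3·3=13≤13, 4·2+2·3=14≤19, objective 34.
(x_1,x_2)=(0,4): 2·0+3·4=12≤13, 4·0+2·4=8≤19, objective 32.
(x_1,x_2)=(3,2): 2·3+3·2=12≤13, 4·3+2·2=16≤19, objective 31.
No feasible integer point exceeds 34.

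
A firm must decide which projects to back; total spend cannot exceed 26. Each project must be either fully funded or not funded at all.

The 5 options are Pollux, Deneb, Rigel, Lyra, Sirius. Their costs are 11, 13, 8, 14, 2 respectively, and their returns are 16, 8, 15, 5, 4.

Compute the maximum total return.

Take Pollux, Rigel, and Sirius: cost 11 + 8 + 2 = 21 ≤ 26, return 16 + 15 + 4 = 35.
No other feasible combination does better.

35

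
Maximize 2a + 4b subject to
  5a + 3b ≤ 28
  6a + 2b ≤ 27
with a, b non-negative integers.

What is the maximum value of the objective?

36

The continuous relaxation peaks at (0, 9.33) with value 37.33; rounding to a feasible lattice point costs some objective.
(a,b)=(0,9): 5·0+3·9=27≤28, 6·0+2·9=18≤27, objective 36.
(a,b)=(0,8): 5·0+3·8=24≤28, 6·0+2·8=16≤27, objective 32.
The best lattice point is (0,9), giving 36.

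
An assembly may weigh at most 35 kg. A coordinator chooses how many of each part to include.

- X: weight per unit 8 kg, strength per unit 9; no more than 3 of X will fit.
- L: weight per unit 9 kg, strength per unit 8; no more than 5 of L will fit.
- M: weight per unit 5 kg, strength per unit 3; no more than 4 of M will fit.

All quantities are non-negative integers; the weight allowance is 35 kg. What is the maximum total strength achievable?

35

Take 3×X and 1×L: weight 33 ≤ 35, strength 3·9 + 1·8 = 35.
X has the best ratio (9/8) and is taken to its limit of 3; remaining capacity is filled optimally with the others.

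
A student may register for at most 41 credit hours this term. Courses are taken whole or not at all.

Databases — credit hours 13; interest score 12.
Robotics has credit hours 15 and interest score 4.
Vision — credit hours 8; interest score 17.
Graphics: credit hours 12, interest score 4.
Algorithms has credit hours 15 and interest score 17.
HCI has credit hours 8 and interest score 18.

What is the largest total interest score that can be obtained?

52

Databases + Vision + Graphics + HCI: credit hours 13 + 8 + 12 + 8 = 41 ≤ 41, interest score 12 + 17 + 4 + 18 = 51.
Databases + Vision + HCI: credit hours 13 + 8 + 8 = 29 ≤ 41, interest score 12 + 17 + 18 = 47.
Vision + Algorithms + HCI: credit hours 8 + 15 + 8 = 31 ≤ 41, interest score 17 + 17 + 18 = 52.
Best is Vision, Algorithms, and HCI with total interest score 52.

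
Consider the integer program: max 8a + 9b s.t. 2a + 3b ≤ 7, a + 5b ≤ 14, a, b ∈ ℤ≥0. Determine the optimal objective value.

The continuous relaxation peaks at (3.5, 0) with value 28.00; rounding to a feasible lattice point costs some objective.
(a,b)=(2,1): 2·2+3·1=7≤7, 1·2+5·1=7≤14, objective 25.
(a,b)=(3,0): 2·3+3·0=6≤7, 1·3+5·0=3≤14, objective 24.
Maximum is 25 at (a,b)=(2,1).

25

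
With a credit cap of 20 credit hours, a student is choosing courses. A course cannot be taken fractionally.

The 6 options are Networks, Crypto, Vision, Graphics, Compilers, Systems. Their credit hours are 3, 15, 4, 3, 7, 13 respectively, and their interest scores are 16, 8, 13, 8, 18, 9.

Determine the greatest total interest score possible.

Allowing fractional choices, the relaxed optimum would be about 57.1, but courses are indivisible.
Networks + Vision + Compilers: credit hours 3 + 4 + 7 = 14 ≤ 20, interest score 16 + 13 + 18 = 47.
Networks + Graphics + Compilers: credit hours 3 + 3 + 7 = 13 ≤ 20, interest score 16 + 8 + 18 = 42.
Networks + Vision + Graphics + Compilers: credit hours 3 + 4 + 3 + 7 = 17 ≤ 20, interest score 16 + 13 + 8 + 18 = 55.
Best is Networks, Vision, Graphics, and Compilers with total interest score 55.

55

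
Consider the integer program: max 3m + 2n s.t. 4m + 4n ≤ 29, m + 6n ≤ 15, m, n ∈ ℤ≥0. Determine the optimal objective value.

21

Relaxing integrality, the LP optimum is 21.75 at (m,n) = (7.25, 0), which is not an integer point.
(m,n)=(7,0): 4·7+4·0=28≤29, 1·7+6·0=7≤15, objective 21.
(m,n)=(6,1): 4·6+4·1=28≤29, 1·6+6·1=12≤15, objective 20.
(m,n)=(6,0): 4·6+4·0=24≤29, 1·6+6·0=6≤15, objective 18.
Maximum is 21 at (m,n)=(7,0).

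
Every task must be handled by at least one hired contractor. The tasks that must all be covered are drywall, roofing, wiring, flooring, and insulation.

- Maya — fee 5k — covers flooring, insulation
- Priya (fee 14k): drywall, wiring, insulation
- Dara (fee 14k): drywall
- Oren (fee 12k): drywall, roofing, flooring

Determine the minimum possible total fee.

This is an integer covering problem.
The greedy cost-per-new-task heuristic would pick Maya, Oren, and Priya for 31, but a cheaper cover exists.
Choose Priya and Oren: together they cover drywall, roofing, wiring, flooring, insulation — every task.
Total fee: 14 + 12 = 26.
No cover costs less than 26.

26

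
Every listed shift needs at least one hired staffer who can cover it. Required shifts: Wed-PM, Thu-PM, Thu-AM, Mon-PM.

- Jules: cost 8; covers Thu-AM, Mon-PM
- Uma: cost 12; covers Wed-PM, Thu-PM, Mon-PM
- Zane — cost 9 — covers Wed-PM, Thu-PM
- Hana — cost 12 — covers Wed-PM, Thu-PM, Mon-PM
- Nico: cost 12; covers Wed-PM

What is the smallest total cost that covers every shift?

Choose Jules and Zane: together they cover Wed-PM, Thu-PM, Thu-AM, Mon-PM — every shift.
Total cost: 8 + 9 = 17.
No cover costs less than 17.

17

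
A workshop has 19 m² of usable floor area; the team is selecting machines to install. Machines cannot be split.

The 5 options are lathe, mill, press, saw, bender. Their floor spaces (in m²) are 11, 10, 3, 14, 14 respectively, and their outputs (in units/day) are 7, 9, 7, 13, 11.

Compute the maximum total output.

Allowing fractional choices, the relaxed optimum would be about 21.8, but machines are indivisible.
press + saw: floor space 3 + 14 = 17 ≤ 19, output 7 + 13 = 20.
press + bender: floor space 3 + 14 = 17 ≤ 19, output 7 + 11 = 18.
mill + press: floor space 10 + 3 = 13 ≤ 19, output 9 + 7 = 16.
Best is press and saw with total output 20.

20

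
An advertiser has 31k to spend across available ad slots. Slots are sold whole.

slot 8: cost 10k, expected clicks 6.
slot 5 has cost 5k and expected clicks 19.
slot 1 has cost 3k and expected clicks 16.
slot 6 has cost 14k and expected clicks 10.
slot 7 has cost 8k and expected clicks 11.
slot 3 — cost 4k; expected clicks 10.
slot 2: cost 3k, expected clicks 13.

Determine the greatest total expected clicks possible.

This is a 0-1 knapsack instance.
Allowing fractional choices, the relaxed optimum would be about 74.7, but ad slots are indivisible.
slot 5 + slot 1 + slot 7 + slot 3 + slot 2: cost 5 + 3 + 8 + 4 + 3 = 23 ≤ 31, expected clicks 19 + 16 + 11 + 10 + 13 = 69.
slot 5 + slot 1 + slot 6 + slot 3 + slot 2: cost 5 + 3 + 14 + 4 + 3 = 29 ≤ 31, expected clicks 19 + 16 + 10 + 10 + 13 = 68.
Best is slot 5, slot 1, slot 7, slot 3, and slot 2 with total expected clicks 69.

69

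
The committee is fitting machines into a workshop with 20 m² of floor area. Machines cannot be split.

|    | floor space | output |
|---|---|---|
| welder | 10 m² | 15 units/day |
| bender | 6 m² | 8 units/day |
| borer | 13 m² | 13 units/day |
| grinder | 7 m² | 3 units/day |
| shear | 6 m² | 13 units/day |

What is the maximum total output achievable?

Allowing fractional choices, the relaxed optimum would be about 33.3, but machines are indivisible.
bender + grinder + shear: floor space 6 + 7 + 6 = 19 ≤ 20, output 8 + 3 + 13 = 24.
borer + shear: floor space 13 + 6 = 19 ≤ 20, output 13 + 13 = 26.
welder + shear: floor space 10 + 6 = 16 ≤ 20, output 15 + 13 = 28.
Best is welder and shear with total output 28.

28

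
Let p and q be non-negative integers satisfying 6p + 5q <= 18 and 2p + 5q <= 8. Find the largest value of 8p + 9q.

24

The continuous relaxation peaks at (2.5, 0.6) with value 25.40; rounding to a feasible lattice point costs some objective.
(p,q)=(3,0): 6·3+5·0=18≤18, 2·3+5·0=6≤8, objective 24.
(p,q)=(1,1): 6·1+5·1=11≤18, 2·1+5·1=7≤8, objective 17.
(p,q)=(2,0): 6·2+5·0=12≤18, 2·2+5·0=4≤8, objective 16.
(p,q)=(1,0): 6·1+5·0=6≤18, 2·1+5·0=2≤8, objective 8.
The best lattice point is (3,0), giving 24.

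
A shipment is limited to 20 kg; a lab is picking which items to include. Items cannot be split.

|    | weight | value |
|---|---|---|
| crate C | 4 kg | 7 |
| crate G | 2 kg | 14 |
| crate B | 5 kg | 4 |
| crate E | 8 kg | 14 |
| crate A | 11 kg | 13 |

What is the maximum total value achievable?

39

Treat it as a binary knapsack problem.
Take crate C, crate G, crate B, and crate E: weight 4 + 2 + 5 + 8 = 19 ≤ 20, value 7 + 14 + 4 + 14 = 39.
No other feasible combination does better.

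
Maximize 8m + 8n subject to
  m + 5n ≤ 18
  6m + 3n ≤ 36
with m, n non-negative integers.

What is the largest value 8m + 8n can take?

56

(m,n)=(5,2) is feasible, giving 56.
(m,n)=(5,1) is feasible, giving 48.
(m,n)=(4,2) is feasible, giving 48.
Maximum is 56 at (m,n)=(5,2).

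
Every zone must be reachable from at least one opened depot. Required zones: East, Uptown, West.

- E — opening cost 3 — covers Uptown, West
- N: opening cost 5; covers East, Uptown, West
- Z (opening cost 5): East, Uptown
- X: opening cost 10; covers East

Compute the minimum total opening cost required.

5

This is a weighted set-cover instance.
The greedy cost-per-new-zone heuristic would pick E and N for 8, but a cheaper cover exists.
N alone covers East, Uptown, West — every zone.
Total opening cost: 5.
No cover costs less than 5.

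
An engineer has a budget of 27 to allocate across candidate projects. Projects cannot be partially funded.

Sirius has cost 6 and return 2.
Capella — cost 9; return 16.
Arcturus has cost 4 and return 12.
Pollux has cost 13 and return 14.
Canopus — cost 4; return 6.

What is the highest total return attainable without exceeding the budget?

Take Capella, Arcturus, and Pollux: cost 9 + 4 + 13 = 26 ≤ 27, return 16 + 12 + 14 = 42.
No other feasible combination does better.

42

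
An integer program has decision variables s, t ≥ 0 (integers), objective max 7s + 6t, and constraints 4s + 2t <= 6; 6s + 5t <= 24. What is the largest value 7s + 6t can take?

(s,t)=(0,3) is feasible, giving 18.
(s,t)=(0,2) is feasible, giving 12.
No feasible integer point exceeds 18.

18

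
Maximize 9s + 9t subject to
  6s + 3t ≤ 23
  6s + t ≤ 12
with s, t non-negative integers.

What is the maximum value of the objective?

63

(s,t)=(0,7) is feasible, giving 63.
(s,t)=(0,6) is feasible, giving 54.
No feasible integer point exceeds 63.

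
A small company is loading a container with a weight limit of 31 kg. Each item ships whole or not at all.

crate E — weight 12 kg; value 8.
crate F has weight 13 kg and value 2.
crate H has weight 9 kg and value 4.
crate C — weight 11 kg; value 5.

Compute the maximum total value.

Allowing fractional choices, the relaxed optimum would be about 16.6, but items are indivisible.
crate E + crate C: weight 12 + 11 = 23 ≤ 31, value 8 + 5 = 13.
crate E + crate H: weight 12 + 9 = 21 ≤ 31, value 8 + 4 = 12.
crate E + crate F: weight 12 + 13 = 25 ≤ 31, value 8 + 2 = 10.
Best is crate E and crate C with total value 13.

13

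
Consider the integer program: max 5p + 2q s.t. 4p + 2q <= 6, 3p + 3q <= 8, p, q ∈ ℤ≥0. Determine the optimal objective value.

The continuous relaxation peaks at (1.5, 0) with value 7.50; rounding to a feasible lattice point costs some objective.
(p,q)=(1,1): 4·1+2·1=6≤6, 3·1+3·1=6≤8, objective 7.
(p,q)=(1,0): 4·1+2·0=4≤6, 3·1+3·0=3≤8, objective 5.
(p,q)=(0,2): 4·0+2·2=4≤6, 3·0+3·2=6≤8, objective 4.
Maximum is 7 at (p,q)=(1,1).

7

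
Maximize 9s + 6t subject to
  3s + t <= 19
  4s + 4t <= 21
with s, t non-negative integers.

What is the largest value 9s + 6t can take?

45

(s,t)=(5,0): 3·5+1·0=15≤19, 4·5+4·0=20≤21, objective 45.
(s,t)=(4,1): 3·4+1·1=13≤19, 4·4+4·1=20≤21, objective 42.
(s,t)=(4,0): 3·4+1·0=12≤19, 4·4+4·0=16≤21, objective 36.
The best lattice point is (5,0), giving 45.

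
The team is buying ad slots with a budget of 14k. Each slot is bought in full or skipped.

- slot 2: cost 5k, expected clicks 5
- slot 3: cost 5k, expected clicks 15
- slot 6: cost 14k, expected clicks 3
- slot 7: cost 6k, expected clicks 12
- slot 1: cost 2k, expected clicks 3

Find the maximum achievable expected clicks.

Allowing fractional choices, the relaxed optimum would be about 31.0, but ad slots are indivisible.
slot 2 + slot 3 + slot 1: cost 5 + 5 + 2 = 12 ≤ 14, expected clicks 5 + 15 + 3 = 23.
slot 3 + slot 7 + slot 1: cost 5 + 6 + 2 = 13 ≤ 14, expected clicks 15 + 12 + 3 = 30.
slot 3 + slot 7: cost 5 + 6 = 11 ≤ 14, expected clicks 15 + 12 = 27.
Best is slot 3, slot 7, and slot 1 with total expected clicks 30.

30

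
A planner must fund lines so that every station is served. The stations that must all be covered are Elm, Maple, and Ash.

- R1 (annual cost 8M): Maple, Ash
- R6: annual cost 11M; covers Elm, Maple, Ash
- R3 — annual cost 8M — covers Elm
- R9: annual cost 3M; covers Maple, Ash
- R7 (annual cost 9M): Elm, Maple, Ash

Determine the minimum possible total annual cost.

9

This is a weighted set-cover instance.
The greedy cost-per-new-station heuristic would pick R9 and R3 for 11, but a cheaper cover exists.
R7 alone covers Elm, Maple, Ash — every station.
Total annual cost: 9.
No cover costs less than 9.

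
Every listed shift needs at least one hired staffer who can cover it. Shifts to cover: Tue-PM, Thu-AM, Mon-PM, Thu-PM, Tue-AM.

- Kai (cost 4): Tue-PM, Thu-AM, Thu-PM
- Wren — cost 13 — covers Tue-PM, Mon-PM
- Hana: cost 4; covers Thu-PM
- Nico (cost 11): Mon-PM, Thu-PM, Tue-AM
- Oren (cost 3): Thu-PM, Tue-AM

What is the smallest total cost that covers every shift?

15

The greedy cost-per-new-shift heuristic would pick Kai, Oren, and Nico for 18, but a cheaper cover exists.
Choose Kai and Nico: together they cover Tue-PM, Thu-AM, Mon-PM, Thu-PM, Tue-AM — every shift.
Total cost: 4 + 11 = 15.
No cover costs less than 15.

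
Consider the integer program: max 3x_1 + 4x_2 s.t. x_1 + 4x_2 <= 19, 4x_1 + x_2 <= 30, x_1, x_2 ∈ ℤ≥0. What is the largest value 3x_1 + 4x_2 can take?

30

Relaxing integrality, the LP optimum is 32.47 at (x_1,x_2) = (6.73, 3.07), which is not an integer point.
(x_1,x_2)=(6,3) is feasible, giving 30.
(x_1,x_2)=(7,2) is feasible, giving 29.
No feasible integer point exceeds 30.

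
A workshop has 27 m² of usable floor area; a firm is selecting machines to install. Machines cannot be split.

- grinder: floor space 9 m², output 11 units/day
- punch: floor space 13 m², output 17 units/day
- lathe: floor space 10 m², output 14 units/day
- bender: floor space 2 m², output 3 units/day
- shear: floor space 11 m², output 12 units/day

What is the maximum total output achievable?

Allowing fractional choices, the relaxed optimum would be about 36.4, but machines are indivisible.
punch + lathe + bender: floor space 13 + 10 + 2 = 25 ≤ 27, output 17 + 14 + 3 = 34.
punch + bender + shear: floor space 13 + 2 + 11 = 26 ≤ 27, output 17 + 3 + 12 = 32.
punch + lathe: floor space 13 + 10 = 23 ≤ 27, output 17 + 14 = 31.
Best is punch, lathe, and bender with total output 34.

34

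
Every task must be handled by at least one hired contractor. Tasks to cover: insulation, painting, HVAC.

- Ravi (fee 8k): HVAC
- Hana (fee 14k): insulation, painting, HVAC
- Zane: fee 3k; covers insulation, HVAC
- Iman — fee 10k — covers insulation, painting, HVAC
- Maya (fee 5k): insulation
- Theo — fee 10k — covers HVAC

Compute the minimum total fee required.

10

The greedy cost-per-new-task heuristic would pick Zane and Iman for 13, but a cheaper cover exists.
Iman alone covers insulation, painting, HVAC — every task.
Total fee: 10.
No cover costs less than 10.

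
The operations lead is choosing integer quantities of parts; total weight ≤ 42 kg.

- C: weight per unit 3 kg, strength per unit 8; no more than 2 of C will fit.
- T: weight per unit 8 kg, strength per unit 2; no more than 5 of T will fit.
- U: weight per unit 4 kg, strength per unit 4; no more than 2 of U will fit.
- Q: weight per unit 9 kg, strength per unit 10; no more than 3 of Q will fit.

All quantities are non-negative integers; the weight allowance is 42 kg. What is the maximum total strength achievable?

54

2×C, 1×U, and 3×Q: weight 37 ≤ 42, strength 2·8 + 1·4 + 3·10 = 50.
2×C, 2×U, and 3×Q: weight 41 ≤ 42, strength 2·8 + 2·4 + 3·10 = 54.
Best is 54.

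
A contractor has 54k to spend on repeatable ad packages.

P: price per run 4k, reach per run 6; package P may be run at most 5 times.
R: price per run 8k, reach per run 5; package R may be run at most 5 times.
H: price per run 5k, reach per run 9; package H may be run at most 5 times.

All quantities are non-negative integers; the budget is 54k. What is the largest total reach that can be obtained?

5×P, 1×R, and 5×H: price 53 ≤ 54, reach 5·6 + 1·5 + 5·9 = 80.
5×P and 5×H: price 45 ≤ 54, reach 5·6 + 5·9 = 75.
Best is 80.

80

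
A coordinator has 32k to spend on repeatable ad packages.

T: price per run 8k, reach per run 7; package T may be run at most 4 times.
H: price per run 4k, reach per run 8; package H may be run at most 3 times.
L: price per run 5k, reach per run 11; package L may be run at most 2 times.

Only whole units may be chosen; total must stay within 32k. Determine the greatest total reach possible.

This is a bounded integer knapsack.
3×H and 2×L: price 22 ≤ 32, reach 3·8 + 2·11 = 46.
1×T, 3×H, and 2×L: price 30 ≤ 32, reach 1·7 + 3·8 + 2·11 = 53.
Best is 53.

53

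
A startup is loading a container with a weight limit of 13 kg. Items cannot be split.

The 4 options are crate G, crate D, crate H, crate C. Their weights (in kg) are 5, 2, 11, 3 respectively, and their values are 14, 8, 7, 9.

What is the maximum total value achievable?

This is a 0-1 knapsack instance.
crate G + crate D: weight 5 + 2 = 7 ≤ 13, value 14 + 8 = 22.
crate G + crate D + crate C: weight 5 + 2 + 3 = 10 ≤ 13, value 14 + 8 + 9 = 31.
crate G + crate C: weight 5 + 3 = 8 ≤ 13, value 14 + 9 = 23.
Best is crate G, crate D, and crate C with total value 31.

31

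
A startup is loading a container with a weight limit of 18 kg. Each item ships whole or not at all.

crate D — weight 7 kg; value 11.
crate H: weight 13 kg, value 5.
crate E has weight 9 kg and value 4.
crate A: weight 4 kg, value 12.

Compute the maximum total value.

23

crate H + crate A: weight 13 + 4 = 17 ≤ 18, value 5 + 12 = 17.
crate D + crate A: weight 7 + 4 = 11 ≤ 18, value 11 + 12 = 23.
crate E + crate A: weight 9 + 4 = 13 ≤ 18, value 4 + 12 = 16.
Best is crate D and crate A with total value 23.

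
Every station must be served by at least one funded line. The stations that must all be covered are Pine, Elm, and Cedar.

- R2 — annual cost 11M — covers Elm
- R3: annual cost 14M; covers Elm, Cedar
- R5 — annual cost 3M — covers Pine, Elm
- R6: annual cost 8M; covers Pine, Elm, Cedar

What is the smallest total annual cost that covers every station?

8

The greedy cost-per-new-station heuristic would pick R5 and R6 for 11, but a cheaper cover exists.
R6 alone covers Pine, Elm, Cedar — every station.
Total annual cost: 8.
No cover costs less than 8.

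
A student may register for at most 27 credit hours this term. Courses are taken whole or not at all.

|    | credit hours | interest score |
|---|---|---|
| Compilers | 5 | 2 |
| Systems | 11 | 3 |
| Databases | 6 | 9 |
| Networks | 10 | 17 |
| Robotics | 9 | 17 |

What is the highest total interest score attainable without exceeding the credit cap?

Databases + Networks + Robotics: credit hours 6 + 10 + 9 = 25 ≤ 27, interest score 9 + 17 + 17 = 43.
Compilers + Networks + Robotics: credit hours 5 + 10 + 9 = 24 ≤ 27, interest score 2 + 17 + 17 = 36.
Best is Databases, Networks, and Robotics with total interest score 43.

43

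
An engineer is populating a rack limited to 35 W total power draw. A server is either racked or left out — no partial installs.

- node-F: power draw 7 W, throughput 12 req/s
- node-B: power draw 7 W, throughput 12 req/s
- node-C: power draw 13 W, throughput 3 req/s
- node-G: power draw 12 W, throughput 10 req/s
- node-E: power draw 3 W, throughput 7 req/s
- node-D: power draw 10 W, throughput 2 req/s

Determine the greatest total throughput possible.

Treat it as a binary knapsack problem.
node-F + node-B + node-C + node-E: power draw 7 + 7 + 13 + 3 = 30 ≤ 35, throughput 12 + 12 + 3 + 7 = 34.
node-F + node-B + node-G + node-E: power draw 7 + 7 + 12 + 3 = 29 ≤ 35, throughput 12 + 12 + 10 + 7 = 41.
node-F + node-B + node-G: power draw 7 + 7 + 12 = 26 ≤ 35, throughput 12 + 12 + 10 = 34.
Best is node-F, node-B, node-G, and node-E with total throughput 41.

41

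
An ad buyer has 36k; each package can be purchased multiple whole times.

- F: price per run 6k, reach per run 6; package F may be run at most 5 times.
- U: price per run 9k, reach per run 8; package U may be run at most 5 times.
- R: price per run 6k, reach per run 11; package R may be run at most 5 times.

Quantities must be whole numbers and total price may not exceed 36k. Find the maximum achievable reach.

This is a bounded integer knapsack.
R has the best ratio (11/6); taking only R gives at most 5×11 = 55 (stopped by the supply cap of 5).
Mixing does better — 1×F and 5×R: price 36 ≤ 36, reach 1·6 + 5·11 = 61.

61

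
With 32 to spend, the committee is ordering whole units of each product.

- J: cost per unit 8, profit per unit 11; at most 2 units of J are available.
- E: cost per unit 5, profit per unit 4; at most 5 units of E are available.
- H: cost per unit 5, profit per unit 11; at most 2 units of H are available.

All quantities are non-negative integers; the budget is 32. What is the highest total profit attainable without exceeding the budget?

48

H has the best ratio (11/5); taking only H gives at most 2×11 = 22 (stopped by the supply cap of 2).
Mixing does better — 2×J, 1×E, and 2×H: cost 31 ≤ 32, profit 2·11 + 1·4 + 2·11 = 48.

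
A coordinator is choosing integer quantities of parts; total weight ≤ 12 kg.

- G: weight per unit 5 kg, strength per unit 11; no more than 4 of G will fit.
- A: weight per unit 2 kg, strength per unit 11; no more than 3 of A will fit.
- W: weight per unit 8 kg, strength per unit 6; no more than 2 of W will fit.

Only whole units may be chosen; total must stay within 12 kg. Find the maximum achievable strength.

44

This is a bounded integer knapsack.
1×G and 3×A: weight 11 ≤ 12, strength 1·11 + 3·11 = 44.
3×A: weight 6 ≤ 12, strength 3·11 = 33.
Best is 44.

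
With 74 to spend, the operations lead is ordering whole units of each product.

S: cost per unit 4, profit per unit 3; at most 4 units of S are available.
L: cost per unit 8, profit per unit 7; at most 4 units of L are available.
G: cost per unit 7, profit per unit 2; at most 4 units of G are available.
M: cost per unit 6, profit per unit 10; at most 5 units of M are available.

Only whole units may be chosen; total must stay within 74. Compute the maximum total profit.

Take 3×S, 4×L, and 5×M: cost 74 ≤ 74, profit 3·3 + 4·7 + 5·10 = 87.
M has the best ratio (10/6) and is taken to its limit of 5; remaining capacity is filled optimally with the others.

87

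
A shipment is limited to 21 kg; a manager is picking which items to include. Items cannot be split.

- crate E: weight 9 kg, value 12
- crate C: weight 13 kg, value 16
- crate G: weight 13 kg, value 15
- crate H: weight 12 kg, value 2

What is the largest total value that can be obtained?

16

Allowing fractional choices, the relaxed optimum would be about 26.8, but items are indivisible.
crate C: weight 13 ≤ 21, value 16.
crate G: weight 13 ≤ 21, value 15.
Best is crate C with total value 16.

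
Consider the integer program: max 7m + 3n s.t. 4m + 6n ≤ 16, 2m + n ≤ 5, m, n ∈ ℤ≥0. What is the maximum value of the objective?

Relaxing integrality, the LP optimum is 17.50 at (m,n) = (2.5, 0), which is not an integer point.
(m,n)=(2,1): 4·2+6·1=14≤16, 2·2+1·1=5≤5, objective 17.
(m,n)=(2,0): 4·2+6·0=8≤16, 2·2+1·0=4≤5, objective 14.
(m,n)=(1,2): 4·1+6·2=16≤16, 2·1+1·2=4≤5, objective 13.
No feasible integer point exceeds 17.

17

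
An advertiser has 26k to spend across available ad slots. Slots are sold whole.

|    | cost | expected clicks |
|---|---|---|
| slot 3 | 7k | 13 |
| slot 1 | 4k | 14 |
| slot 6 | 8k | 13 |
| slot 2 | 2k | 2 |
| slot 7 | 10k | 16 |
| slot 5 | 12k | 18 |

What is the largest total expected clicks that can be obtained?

48

slot 3 + slot 1 + slot 2 + slot 5: cost 7 + 4 + 2 + 12 = 25 ≤ 26, expected clicks 13 + 14 + 2 + 18 = 47.
slot 1 + slot 6 + slot 2 + slot 5: cost 4 + 8 + 2 + 12 = 26 ≤ 26, expected clicks 14 + 13 + 2 + 18 = 47.
slot 1 + slot 7 + slot 5: cost 4 + 10 + 12 = 26 ≤ 26, expected clicks 14 + 16 + 18 = 48.
Best is slot 1, slot 7, and slot 5 with total expected clicks 48.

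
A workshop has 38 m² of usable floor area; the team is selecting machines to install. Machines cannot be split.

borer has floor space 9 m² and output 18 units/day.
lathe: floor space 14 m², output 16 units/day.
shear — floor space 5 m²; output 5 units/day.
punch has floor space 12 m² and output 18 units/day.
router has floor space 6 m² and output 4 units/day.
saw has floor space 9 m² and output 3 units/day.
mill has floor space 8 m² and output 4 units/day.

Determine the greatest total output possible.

52

This is a 0-1 knapsack instance.
Allowing fractional choices, the relaxed optimum would be about 55.0, but machines are indivisible.
borer + shear + punch + router: floor space 9 + 5 + 12 + 6 = 32 ≤ 38, output 18 + 5 + 18 + 4 = 45.
borer + lathe + punch: floor space 9 + 14 + 12 = 35 ≤ 38, output 18 + 16 + 18 = 52.
borer + shear + punch + mill: floor space 9 + 5 + 12 + 8 = 34 ≤ 38, output 18 + 5 + 18 + 4 = 45.
Best is borer, lathe, and punch with total output 52.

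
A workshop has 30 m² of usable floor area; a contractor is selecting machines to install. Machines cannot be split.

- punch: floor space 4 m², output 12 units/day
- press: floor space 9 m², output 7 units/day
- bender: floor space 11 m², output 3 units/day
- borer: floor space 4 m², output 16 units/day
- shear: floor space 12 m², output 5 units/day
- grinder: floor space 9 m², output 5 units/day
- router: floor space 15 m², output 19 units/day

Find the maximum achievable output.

Allowing fractional choices, the relaxed optimum would be about 52.4, but machines are indivisible.
punch + press + borer + grinder: floor space 4 + 9 + 4 + 9 = 26 ≤ 30, output 12 + 7 + 16 + 5 = 40.
press + borer + router: floor space 9 + 4 + 15 = 28 ≤ 30, output 7 + 16 + 19 = 42.
punch + borer + router: floor space 4 + 4 + 15 = 23 ≤ 30, output 12 + 16 + 19 = 47.
Best is punch, borer, and router with total output 47.

47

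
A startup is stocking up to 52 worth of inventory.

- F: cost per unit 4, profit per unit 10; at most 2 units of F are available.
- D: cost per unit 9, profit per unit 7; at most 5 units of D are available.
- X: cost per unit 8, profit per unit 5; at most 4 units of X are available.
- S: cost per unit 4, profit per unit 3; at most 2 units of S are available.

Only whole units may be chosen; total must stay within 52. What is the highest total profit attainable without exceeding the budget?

F has the best ratio (10/4); taking only F gives at most 2×10 = 20 (stopped by the supply cap of 2).
Mixing does better — 2×F, 4×D, and 2×S: cost 52 ≤ 52, profit 2·10 + 4·7 + 2·3 = 54.

54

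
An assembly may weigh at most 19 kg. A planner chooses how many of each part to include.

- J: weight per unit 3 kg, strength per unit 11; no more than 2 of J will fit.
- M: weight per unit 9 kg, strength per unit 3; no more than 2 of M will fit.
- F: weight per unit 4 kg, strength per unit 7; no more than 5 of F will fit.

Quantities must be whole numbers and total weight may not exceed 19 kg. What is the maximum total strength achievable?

43

1×J and 4×F: weight 19 ≤ 19, strength 1·11 + 4·7 = 39.
2×J and 3×F: weight 18 ≤ 19, strength 2·11 + 3·7 = 43.
Best is 43.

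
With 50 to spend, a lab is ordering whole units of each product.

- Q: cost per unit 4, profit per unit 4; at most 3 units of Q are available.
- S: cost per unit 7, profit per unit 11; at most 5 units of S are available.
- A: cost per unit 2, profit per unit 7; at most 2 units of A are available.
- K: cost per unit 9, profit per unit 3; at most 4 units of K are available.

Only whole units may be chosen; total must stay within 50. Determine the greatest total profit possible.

A has the best ratio (7/2); taking only A gives at most 2×7 = 14 (stopped by the supply cap of 2).
Mixing does better — 2×Q, 5×S, and 2×A: cost 47 ≤ 50, profit 2·4 + 5·11 + 2·7 = 77.

77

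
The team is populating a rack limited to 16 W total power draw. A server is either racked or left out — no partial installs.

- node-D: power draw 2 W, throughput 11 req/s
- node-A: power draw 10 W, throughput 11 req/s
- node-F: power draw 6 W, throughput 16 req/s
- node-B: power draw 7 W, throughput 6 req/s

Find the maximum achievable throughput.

Allowing fractional choices, the relaxed optimum would be about 35.8, but servers are indivisible.
node-D + node-F + node-B: power draw 2 + 6 + 7 = 15 ≤ 16, throughput 11 + 16 + 6 = 33.
node-D + node-F: power draw 2 + 6 = 8 ≤ 16, throughput 11 + 16 = 27.
Best is node-D, node-F, and node-B with total throughput 33.

33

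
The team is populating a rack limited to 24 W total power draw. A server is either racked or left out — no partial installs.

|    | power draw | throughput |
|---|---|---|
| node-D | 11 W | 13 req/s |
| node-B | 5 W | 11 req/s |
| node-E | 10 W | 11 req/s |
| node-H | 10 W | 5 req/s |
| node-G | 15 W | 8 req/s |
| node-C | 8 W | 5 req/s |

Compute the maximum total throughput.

This is a 0-1 knapsack instance.
Allowing fractional choices, the relaxed optimum would be about 32.8, but servers are indivisible.
node-B + node-E + node-C: power draw 5 + 10 + 8 = 23 ≤ 24, throughput 11 + 11 + 5 = 27.
node-D + node-B: power draw 11 + 5 = 16 ≤ 24, throughput 13 + 11 = 24.
node-D + node-B + node-C: power draw 11 + 5 + 8 = 24 ≤ 24, throughput 13 + 11 + 5 = 29.
Best is node-D, node-B, and node-C with total throughput 29.

29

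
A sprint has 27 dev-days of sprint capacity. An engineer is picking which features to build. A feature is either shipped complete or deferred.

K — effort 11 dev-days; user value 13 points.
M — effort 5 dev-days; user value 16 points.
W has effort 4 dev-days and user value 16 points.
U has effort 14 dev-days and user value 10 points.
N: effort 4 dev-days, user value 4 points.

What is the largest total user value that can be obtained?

49

This is a 0-1 knapsack instance.
Take K, M, W, and N: effort 11 + 5 + 4 + 4 = 24 ≤ 27, user value 13 + 16 + 16 + 4 = 49.
No other feasible combination does better.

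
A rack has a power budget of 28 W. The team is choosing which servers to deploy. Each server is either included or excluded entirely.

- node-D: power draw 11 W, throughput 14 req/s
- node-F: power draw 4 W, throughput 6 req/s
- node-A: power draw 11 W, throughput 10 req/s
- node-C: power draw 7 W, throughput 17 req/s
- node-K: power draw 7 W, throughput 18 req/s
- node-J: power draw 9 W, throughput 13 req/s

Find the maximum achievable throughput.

54

Take node-F, node-C, node-K, and node-J: power draw 4 + 7 + 7 + 9 = 27 ≤ 28, throughput 6 + 17 + 18 + 13 = 54.
No other feasible combination does better.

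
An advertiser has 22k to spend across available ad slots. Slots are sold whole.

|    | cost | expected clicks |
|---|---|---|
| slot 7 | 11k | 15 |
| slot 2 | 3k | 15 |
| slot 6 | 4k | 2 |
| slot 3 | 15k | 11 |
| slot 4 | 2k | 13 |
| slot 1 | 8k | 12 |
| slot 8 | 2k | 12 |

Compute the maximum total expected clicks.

57

This is a 0-1 knapsack instance.
Allowing fractional choices, the relaxed optimum would be about 61.5, but ad slots are indivisible.
slot 7 + slot 2 + slot 6 + slot 4 + slot 8: cost 11 + 3 + 4 + 2 + 2 = 22 ≤ 22, expected clicks 15 + 15 + 2 + 13 + 12 = 57.
slot 2 + slot 6 + slot 4 + slot 1 + slot 8: cost 3 + 4 + 2 + 8 + 2 = 19 ≤ 22, expected clicks 15 + 2 + 13 + 12 + 12 = 54.
slot 7 + slot 2 + slot 4 + slot 8: cost 11 + 3 + 2 + 2 = 18 ≤ 22, expected clicks 15 + 15 + 13 + 12 = 55.
Best is slot 7, slot 2, slot 6, slot 4, and slot 8 with total expected clicks 57.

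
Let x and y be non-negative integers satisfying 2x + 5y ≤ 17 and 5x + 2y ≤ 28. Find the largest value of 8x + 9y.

(x,y)=(5,1): 2·5+5·1=15≤17, 5·5+2·1=27≤28, objective 49.
(x,y)=(4,1): 2·4+5·1=13≤17, 5·4+2·1=22≤28, objective 41.
(x,y)=(5,0): 2·5+5·0=10≤17, 5·5+2·0=25≤28, objective 40.
(x,y)=(4,0): 2·4+5·0=8≤17, 5·4+2·0=20≤28, objective 32.
No feasible integer point exceeds 49.

49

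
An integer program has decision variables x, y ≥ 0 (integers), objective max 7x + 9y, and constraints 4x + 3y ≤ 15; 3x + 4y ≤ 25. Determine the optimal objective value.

(x,y)=(0,5): 4·0+3·5=15≤15, 3·0+4·5=20≤25, objective 45.
(x,y)=(0,4): 4·0+3·4=12≤15, 3·0+4·4=16≤25, objective 36.
The best lattice point is (0,5), giving 45.

45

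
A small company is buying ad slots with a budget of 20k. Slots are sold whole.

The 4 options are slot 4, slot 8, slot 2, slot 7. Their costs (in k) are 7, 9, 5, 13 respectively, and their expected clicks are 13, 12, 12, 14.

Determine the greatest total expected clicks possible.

27

Take slot 4 and slot 7: cost 7 + 13 = 20 ≤ 20, expected clicks 13 + 14 = 27.
No other feasible combination does better.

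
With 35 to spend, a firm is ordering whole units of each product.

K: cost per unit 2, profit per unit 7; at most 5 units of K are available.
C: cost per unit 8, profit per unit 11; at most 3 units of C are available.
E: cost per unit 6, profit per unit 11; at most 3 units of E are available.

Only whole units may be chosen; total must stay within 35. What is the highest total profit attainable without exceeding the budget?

K has the best ratio (7/2); taking only K gives at most 5×7 = 35 (stopped by the supply cap of 5).
Mixing does better — 4×K, 1×C, and 3×E: cost 34 ≤ 35, profit 4·7 + 1·11 + 3·11 = 72.

72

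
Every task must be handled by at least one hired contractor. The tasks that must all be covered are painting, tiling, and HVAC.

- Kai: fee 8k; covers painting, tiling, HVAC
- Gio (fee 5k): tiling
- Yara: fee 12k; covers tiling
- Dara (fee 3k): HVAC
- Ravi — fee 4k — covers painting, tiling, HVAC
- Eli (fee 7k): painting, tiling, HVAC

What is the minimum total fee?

Ravi alone covers painting, tiling, HVAC — every task.
Total fee: 4.
No cover costs less than 4.

4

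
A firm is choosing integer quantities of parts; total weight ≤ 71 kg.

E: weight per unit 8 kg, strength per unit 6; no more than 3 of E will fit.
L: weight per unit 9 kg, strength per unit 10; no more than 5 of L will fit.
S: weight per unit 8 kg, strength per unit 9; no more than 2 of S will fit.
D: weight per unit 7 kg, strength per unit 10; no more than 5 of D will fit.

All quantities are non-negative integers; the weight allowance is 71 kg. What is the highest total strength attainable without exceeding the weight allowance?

90

D has the best ratio (10/7); taking only D gives at most 5×10 = 50 (stopped by the supply cap of 5).
Mixing does better — 4×L and 5×D: weight 71 ≤ 71, strength 4·10 + 5·10 = 90.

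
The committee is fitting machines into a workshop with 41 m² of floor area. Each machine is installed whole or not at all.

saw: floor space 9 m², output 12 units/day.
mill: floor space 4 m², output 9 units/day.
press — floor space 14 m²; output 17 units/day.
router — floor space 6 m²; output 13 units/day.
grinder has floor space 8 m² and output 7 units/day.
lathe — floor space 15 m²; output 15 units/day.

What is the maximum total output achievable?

mill + press + router + lathe: floor space 4 + 14 + 6 + 15 = 39 ≤ 41, output 9 + 17 + 13 + 15 = 54.
saw + mill + press + router: floor space 9 + 4 + 14 + 6 = 33 ≤ 41, output 12 + 9 + 17 + 13 = 51.
saw + mill + press + router + grinder: floor space 9 + 4 + 14 + 6 + 8 = 41 ≤ 41, output 12 + 9 + 17 + 13 + 7 = 58.
Best is saw, mill, press, router, and grinder with total output 58.

58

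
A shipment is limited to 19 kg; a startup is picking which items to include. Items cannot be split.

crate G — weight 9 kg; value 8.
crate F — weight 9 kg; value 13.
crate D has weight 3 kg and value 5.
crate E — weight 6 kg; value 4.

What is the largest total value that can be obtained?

Allowing fractional choices, the relaxed optimum would be about 24.2, but items are indivisible.
crate G + crate F: weight 9 + 9 = 18 ≤ 19, value 8 + 13 = 21.
crate F + crate D + crate E: weight 9 + 3 + 6 = 18 ≤ 19, value 13 + 5 + 4 = 22.
Best is crate F, crate D, and crate E with total value 22.

22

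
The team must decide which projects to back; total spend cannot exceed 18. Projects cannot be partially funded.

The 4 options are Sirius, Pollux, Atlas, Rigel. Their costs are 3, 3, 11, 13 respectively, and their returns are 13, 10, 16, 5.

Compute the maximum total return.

39

Take Sirius, Pollux, and Atlas: cost 3 + 3 + 11 = 17 ≤ 18, return 13 + 10 + 16 = 39.
No other feasible combination does better.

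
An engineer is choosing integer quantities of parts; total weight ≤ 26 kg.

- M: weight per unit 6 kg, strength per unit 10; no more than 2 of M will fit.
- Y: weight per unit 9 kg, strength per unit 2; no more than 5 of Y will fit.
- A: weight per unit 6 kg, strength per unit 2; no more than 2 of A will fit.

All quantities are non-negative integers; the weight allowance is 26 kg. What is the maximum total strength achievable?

M has the best ratio (10/6); taking only M gives at most 2×10 = 20 (stopped by the supply cap of 2).
Mixing does better — 2×M and 2×A: weight 24 ≤ 26, strength 2·10 + 2·2 = 24.

24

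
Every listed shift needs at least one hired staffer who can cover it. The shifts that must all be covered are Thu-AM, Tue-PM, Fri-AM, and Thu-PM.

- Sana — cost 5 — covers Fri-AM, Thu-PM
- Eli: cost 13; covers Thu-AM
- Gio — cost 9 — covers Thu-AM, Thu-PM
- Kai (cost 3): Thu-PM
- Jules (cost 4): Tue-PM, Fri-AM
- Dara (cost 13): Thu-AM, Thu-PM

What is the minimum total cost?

13

This is an integer covering problem.
The greedy cost-per-new-shift heuristic would pick Jules, Kai, and Gio for 16, but a cheaper cover exists.
Choose Gio and Jules: together they cover Thu-AM, Tue-PM, Fri-AM, Thu-PM — every shift.
Total cost: 9 + 4 = 13.
No cover costs less than 13.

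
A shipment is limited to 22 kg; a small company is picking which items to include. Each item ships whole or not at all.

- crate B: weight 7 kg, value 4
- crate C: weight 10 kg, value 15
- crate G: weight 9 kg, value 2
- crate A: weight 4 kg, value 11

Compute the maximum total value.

30

Allowing fractional choices, the relaxed optimum would be about 30.2, but items are indivisible.
crate C + crate A: weight 10 + 4 = 14 ≤ 22, value 15 + 11 = 26.
crate B + crate C + crate A: weight 7 + 10 + 4 = 21 ≤ 22, value 4 + 15 + 11 = 30.
Best is crate B, crate C, and crate A with total value 30.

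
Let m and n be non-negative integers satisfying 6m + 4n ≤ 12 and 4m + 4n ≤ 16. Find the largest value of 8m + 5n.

(m,n)=(2,0) is feasible, giving 16.
(m,n)=(1,1) is feasible, giving 13.
Maximum is 16 at (m,n)=(2,0).

16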